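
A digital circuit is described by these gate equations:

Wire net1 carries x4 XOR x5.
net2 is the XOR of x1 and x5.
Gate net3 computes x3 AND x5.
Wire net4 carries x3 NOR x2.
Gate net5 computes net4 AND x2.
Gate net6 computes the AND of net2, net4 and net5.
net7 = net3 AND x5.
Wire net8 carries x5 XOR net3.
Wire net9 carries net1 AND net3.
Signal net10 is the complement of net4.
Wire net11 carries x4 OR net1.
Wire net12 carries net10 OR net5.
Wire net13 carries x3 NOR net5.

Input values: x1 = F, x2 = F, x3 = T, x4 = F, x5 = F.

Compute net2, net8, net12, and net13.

net2 = F, net8 = F, net12 = T, net13 = F

net2 = x1 XOR x5 = F XOR F = F
net3 = x3 AND x5 = T AND F = F
net4 = x3 NOR x2 = T NOR F = F
net5 = net4 AND x2 = F AND F = F
net8 = x5 XOR net3 = F XOR F = F
net10 = NOT net4 = NOT F = T
net12 = net10 OR net5 = T OR F = T
net13 = x3 NOR net5 = T NOR F = F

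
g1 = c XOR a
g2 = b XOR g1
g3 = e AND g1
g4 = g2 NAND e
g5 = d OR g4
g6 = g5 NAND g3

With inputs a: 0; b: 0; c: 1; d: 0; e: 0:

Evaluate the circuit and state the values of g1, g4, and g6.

g1 = c XOR a = 1 XOR 0 = 1
g2 = b XOR g1 = 0 XOR 1 = 1
g3 = e AND g1 = 0 AND 1 = 0
g4 = g2 NAND e = 1 NAND 0 = 1
g5 = d OR g4 = 0 OR 1 = 1
g6 = g5 NAND g3 = 1 NAND 0 = 1

g1 = 1; g4 = 1; g6 = 1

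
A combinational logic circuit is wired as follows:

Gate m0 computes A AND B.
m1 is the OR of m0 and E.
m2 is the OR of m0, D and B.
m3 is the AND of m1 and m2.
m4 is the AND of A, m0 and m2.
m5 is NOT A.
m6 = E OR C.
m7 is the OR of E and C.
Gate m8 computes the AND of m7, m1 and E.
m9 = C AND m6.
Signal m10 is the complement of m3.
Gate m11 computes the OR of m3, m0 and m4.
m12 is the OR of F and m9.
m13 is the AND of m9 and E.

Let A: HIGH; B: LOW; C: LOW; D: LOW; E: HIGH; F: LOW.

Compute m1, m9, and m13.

m0 = A AND B = HIGH AND LOW = LOW
m1 = m0 OR E = LOW OR HIGH = HIGH
m6 = E OR C = HIGH OR LOW = HIGH
m9 = C AND m6 = LOW AND HIGH = LOW
m13 = m9 AND E = LOW AND HIGH = LOW

m1 = HIGH; m9 = LOW; m13 = LOW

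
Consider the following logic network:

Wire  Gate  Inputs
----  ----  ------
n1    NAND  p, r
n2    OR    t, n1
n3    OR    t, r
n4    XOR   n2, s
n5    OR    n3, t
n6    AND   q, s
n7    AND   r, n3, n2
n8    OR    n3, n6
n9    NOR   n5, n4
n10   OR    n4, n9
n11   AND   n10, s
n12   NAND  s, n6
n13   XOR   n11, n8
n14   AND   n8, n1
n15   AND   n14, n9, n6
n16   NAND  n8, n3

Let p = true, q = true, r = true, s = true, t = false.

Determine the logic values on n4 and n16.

n4 = true, n16 = false

n1 = p NAND r = true NAND true = false
n2 = t OR n1 = false OR false = false
n3 = t OR r = false OR true = true
n4 = n2 XOR s = false XOR true = true
n6 = q AND s = true AND true = true
n8 = n3 OR n6 = true OR true = true
n16 = n8 NAND n3 = true NAND true = false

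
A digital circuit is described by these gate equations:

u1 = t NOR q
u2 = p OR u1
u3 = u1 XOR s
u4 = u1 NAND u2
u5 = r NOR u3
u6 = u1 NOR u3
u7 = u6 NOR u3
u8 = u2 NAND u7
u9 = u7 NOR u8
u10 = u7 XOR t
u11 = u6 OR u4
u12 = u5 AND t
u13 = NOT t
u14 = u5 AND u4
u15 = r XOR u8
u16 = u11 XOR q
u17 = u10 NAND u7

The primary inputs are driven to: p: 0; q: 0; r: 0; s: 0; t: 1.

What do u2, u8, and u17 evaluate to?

u1 = t NOR q = 1 NOR 0 = 0
u2 = p OR u1 = 0 OR 0 = 0
u3 = u1 XOR s = 0 XOR 0 = 0
u6 = u1 NOR u3 = 0 NOR 0 = 1
u7 = u6 NOR u3 = 1 NOR 0 = 0
u8 = u2 NAND u7 = 0 NAND 0 = 1
u10 = u7 XOR t = 0 XOR 1 = 1
u17 = u10 NAND u7 = 1 NAND 0 = 1

u2 = 0, u8 = 1, u17 = 1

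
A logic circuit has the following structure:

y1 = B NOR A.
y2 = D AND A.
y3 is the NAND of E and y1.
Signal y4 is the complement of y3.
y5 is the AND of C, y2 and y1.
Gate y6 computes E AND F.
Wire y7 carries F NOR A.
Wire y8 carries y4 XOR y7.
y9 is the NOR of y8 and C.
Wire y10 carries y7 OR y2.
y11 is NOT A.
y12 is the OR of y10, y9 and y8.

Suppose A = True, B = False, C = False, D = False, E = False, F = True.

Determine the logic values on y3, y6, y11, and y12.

y3 = True, y6 = False, y11 = False, y12 = True

y1 = B NOR A = False NOR True = False
y2 = D AND A = False AND True = False
y3 = E NAND y1 = False NAND False = True
y4 = NOT y3 = NOT True = False
y6 = E AND F = False AND True = False
y7 = F NOR A = True NOR True = False
y8 = y4 XOR y7 = False XOR False = False
y9 = y8 NOR C = False NOR False = True
y10 = y7 OR y2 = False OR False = False
y11 = NOT A = NOT True = False
y12 = y10 OR y9 OR y8 = False OR True OR False = True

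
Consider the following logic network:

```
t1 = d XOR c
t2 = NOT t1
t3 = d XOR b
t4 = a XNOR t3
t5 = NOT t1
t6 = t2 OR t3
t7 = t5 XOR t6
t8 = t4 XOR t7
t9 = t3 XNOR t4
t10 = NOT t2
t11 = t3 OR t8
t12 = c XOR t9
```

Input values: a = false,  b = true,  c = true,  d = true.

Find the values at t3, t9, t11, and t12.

t1 = d XOR c = true XOR true = false
t2 = NOT t1 = NOT false = true
t3 = d XOR b = true XOR true = false
t4 = a XNOR t3 = false XNOR false = true
t5 = NOT t1 = NOT false = true
t6 = t2 OR t3 = true OR false = true
t7 = t5 XOR t6 = true XOR true = false
t8 = t4 XOR t7 = true XOR false = true
t9 = t3 XNOR t4 = false XNOR true = false
t11 = t3 OR t8 = false OR true = true
t12 = c XOR t9 = true XOR false = true

t3 = false; t9 = false; t11 = true; t12 = true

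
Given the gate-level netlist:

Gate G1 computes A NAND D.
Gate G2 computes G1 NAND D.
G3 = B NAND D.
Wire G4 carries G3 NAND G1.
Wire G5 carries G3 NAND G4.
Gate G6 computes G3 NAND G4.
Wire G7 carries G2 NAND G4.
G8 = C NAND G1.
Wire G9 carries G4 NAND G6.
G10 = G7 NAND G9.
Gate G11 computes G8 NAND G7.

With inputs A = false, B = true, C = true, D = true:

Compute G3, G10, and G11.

G1 = A NAND D = false NAND true = true
G2 = G1 NAND D = true NAND true = false
G3 = B NAND D = true NAND true = false
G4 = G3 NAND G1 = false NAND true = true
G6 = G3 NAND G4 = false NAND true = true
G7 = G2 NAND G4 = false NAND true = true
G8 = C NAND G1 = true NAND true = false
G9 = G4 NAND G6 = true NAND true = false
G10 = G7 NAND G9 = true NAND false = true
G11 = G8 NAND G7 = false NAND true = true

G3 = false  G10 = true  G11 = true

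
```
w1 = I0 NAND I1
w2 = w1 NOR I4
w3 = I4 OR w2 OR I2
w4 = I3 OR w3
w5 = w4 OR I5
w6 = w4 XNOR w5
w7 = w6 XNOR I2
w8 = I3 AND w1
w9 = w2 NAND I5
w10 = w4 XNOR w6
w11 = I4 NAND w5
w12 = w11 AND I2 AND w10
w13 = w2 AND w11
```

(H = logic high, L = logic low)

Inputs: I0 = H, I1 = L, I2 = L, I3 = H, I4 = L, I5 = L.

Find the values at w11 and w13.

w11 = H  w13 = L

w1 = I0 NAND I1 = H NAND L = H
w2 = w1 NOR I4 = H NOR L = L
w3 = I4 OR w2 OR I2 = L OR L OR L = L
w4 = I3 OR w3 = H OR L = H
w5 = w4 OR I5 = H OR L = H
w11 = I4 NAND w5 = L NAND H = H
w13 = w2 AND w11 = L AND H = L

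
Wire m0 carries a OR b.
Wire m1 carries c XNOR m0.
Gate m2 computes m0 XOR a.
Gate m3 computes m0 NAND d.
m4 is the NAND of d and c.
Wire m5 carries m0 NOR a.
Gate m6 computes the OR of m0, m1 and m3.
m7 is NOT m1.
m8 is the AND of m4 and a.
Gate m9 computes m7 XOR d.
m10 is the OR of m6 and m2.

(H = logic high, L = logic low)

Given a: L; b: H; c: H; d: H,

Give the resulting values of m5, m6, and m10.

m5 = L; m6 = H; m10 = H

m0 = a OR b = L OR H = H
m1 = c XNOR m0 = H XNOR H = H
m2 = m0 XOR a = H XOR L = H
m3 = m0 NAND d = H NAND H = L
m5 = m0 NOR a = H NOR L = L
m6 = m0 OR m1 OR m3 = H OR H OR L = H
m10 = m6 OR m2 = H OR H = H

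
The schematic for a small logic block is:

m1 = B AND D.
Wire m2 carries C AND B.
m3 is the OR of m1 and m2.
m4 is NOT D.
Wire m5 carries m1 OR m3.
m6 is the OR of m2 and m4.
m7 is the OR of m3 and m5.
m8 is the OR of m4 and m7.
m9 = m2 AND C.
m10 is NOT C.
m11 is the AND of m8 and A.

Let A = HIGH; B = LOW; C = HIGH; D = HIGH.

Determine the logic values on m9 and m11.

m1 = B AND D = LOW AND HIGH = LOW
m2 = C AND B = HIGH AND LOW = LOW
m3 = m1 OR m2 = LOW OR LOW = LOW
m4 = NOT D = NOT HIGH = LOW
m5 = m1 OR m3 = LOW OR LOW = LOW
m7 = m3 OR m5 = LOW OR LOW = LOW
m8 = m4 OR m7 = LOW OR LOW = LOW
m9 = m2 AND C = LOW AND HIGH = LOW
m11 = m8 AND A = LOW AND HIGH = LOW

m9 = LOW; m11 = LOW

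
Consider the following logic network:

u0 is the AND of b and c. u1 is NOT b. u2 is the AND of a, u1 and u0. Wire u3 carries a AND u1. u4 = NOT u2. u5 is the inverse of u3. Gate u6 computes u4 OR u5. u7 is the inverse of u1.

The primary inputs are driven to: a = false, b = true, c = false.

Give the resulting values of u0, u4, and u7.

u0 = false, u4 = true, u7 = true

u0 = b AND c = true AND false = false
u1 = NOT b = NOT true = false
u2 = a AND u1 AND u0 = false AND false AND false = false
u4 = NOT u2 = NOT false = true
u7 = NOT u1 = NOT false = true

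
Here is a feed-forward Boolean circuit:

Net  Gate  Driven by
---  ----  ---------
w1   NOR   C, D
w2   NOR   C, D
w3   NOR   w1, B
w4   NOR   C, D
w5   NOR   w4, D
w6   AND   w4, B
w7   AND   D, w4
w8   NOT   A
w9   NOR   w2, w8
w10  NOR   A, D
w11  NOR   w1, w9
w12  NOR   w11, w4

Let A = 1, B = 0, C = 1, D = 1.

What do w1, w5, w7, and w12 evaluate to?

w1 = C NOR D = 1 NOR 1 = 0
w2 = C NOR D = 1 NOR 1 = 0
w4 = C NOR D = 1 NOR 1 = 0
w5 = w4 NOR D = 0 NOR 1 = 0
w7 = D AND w4 = 1 AND 0 = 0
w8 = NOT A = NOT 1 = 0
w9 = w2 NOR w8 = 0 NOR 0 = 1
w11 = w1 NOR w9 = 0 NOR 1 = 0
w12 = w11 NOR w4 = 0 NOR 0 = 1

w1 = 0  w5 = 0  w7 = 0  w12 = 1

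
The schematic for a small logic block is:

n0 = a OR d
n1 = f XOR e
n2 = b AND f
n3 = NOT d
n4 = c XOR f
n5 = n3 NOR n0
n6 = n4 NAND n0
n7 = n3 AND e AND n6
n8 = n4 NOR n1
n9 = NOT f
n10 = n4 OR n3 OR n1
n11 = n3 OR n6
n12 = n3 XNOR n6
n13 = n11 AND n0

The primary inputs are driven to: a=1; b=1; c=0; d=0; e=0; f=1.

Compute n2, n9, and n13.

n2 = 1  n9 = 0  n13 = 1

n0 = a OR d = 1 OR 0 = 1
n2 = b AND f = 1 AND 1 = 1
n3 = NOT d = NOT 0 = 1
n4 = c XOR f = 0 XOR 1 = 1
n6 = n4 NAND n0 = 1 NAND 1 = 0
n9 = NOT f = NOT 1 = 0
n11 = n3 OR n6 = 1 OR 0 = 1
n13 = n11 AND n0 = 1 AND 1 = 1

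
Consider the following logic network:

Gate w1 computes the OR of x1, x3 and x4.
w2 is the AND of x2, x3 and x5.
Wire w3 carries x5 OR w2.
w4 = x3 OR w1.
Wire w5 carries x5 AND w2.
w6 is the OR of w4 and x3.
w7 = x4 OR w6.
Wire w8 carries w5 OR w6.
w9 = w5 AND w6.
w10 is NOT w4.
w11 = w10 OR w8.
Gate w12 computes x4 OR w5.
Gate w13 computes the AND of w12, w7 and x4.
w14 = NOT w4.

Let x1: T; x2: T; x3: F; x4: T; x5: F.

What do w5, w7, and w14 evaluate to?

w5 = F, w7 = T, w14 = F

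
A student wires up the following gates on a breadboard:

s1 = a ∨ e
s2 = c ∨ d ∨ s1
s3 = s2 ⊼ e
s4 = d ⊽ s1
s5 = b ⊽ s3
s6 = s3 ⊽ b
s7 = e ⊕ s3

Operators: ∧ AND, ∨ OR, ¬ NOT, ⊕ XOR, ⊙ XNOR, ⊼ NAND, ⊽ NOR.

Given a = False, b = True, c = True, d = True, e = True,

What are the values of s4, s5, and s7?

s4 = False, s5 = False, s7 = True

s1 = a OR e = False OR True = True
s2 = c OR d OR s1 = True OR True OR True = True
s3 = s2 NAND e = True NAND True = False
s4 = d NOR s1 = True NOR True = False
s5 = b NOR s3 = True NOR False = False
s7 = e XOR s3 = True XOR False = True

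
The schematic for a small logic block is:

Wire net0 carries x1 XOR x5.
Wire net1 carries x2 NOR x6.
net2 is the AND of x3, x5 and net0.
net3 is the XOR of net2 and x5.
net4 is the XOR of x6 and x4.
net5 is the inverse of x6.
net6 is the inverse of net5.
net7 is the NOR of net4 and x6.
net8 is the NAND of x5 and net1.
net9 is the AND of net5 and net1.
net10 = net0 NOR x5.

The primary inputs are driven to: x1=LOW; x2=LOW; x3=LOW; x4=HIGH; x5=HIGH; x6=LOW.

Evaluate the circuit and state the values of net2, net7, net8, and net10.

net0 = x1 XOR x5 = LOW XOR HIGH = HIGH
net1 = x2 NOR x6 = LOW NOR LOW = HIGH
net2 = x3 AND x5 AND net0 = LOW AND HIGH AND HIGH = LOW
net4 = x6 XOR x4 = LOW XOR HIGH = HIGH
net7 = net4 NOR x6 = HIGH NOR LOW = LOW
net8 = x5 NAND net1 = HIGH NAND HIGH = LOW
net10 = net0 NOR x5 = HIGH NOR HIGH = LOW

net2 = LOW  net7 = LOW  net8 = LOW  net10 = LOW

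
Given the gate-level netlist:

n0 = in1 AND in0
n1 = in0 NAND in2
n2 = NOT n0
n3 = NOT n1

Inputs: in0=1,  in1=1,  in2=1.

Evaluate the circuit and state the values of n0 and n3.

n0 = in1 AND in0 = 1 AND 1 = 1
n1 = in0 NAND in2 = 1 NAND 1 = 0
n3 = NOT n1 = NOT 0 = 1

n0 = 1, n3 = 1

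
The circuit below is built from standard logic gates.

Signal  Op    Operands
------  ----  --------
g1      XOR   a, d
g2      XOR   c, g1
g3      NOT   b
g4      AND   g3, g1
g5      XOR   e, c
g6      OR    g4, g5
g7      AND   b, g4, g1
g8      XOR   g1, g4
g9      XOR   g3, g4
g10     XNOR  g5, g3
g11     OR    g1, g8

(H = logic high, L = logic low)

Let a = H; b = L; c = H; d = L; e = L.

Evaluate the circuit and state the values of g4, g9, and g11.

g4 = H, g9 = L, g11 = H

g1 = a XOR d = H XOR L = H
g3 = NOT b = NOT L = H
g4 = g3 AND g1 = H AND H = H
g8 = g1 XOR g4 = H XOR H = L
g9 = g3 XOR g4 = H XOR H = L
g11 = g1 OR g8 = H OR L = H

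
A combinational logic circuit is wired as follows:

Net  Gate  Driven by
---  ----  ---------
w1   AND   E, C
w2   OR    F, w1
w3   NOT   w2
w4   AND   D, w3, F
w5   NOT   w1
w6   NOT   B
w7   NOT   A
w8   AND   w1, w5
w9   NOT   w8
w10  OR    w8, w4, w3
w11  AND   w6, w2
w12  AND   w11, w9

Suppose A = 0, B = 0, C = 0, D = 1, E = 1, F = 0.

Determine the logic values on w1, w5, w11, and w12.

w1 = 0, w5 = 1, w11 = 0, w12 = 0

w1 = E AND C = 1 AND 0 = 0
w2 = F OR w1 = 0 OR 0 = 0
w5 = NOT w1 = NOT 0 = 1
w6 = NOT B = NOT 0 = 1
w8 = w1 AND w5 = 0 AND 1 = 0
w9 = NOT w8 = NOT 0 = 1
w11 = w6 AND w2 = 1 AND 0 = 0
w12 = w11 AND w9 = 0 AND 1 = 0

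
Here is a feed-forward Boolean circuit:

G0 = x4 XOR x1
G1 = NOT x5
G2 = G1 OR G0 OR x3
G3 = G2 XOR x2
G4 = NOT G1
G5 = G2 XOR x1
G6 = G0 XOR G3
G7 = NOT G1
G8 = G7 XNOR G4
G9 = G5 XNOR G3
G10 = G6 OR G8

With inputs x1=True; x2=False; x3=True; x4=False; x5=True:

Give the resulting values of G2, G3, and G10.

G0 = x4 XOR x1 = False XOR True = True
G1 = NOT x5 = NOT True = False
G2 = G1 OR G0 OR x3 = False OR True OR True = True
G3 = G2 XOR x2 = True XOR False = True
G4 = NOT G1 = NOT False = True
G6 = G0 XOR G3 = True XOR True = False
G7 = NOT G1 = NOT False = True
G8 = G7 XNOR G4 = True XNOR True = True
G10 = G6 OR G8 = False OR True = True

G2 = True  G3 = True  G10 = True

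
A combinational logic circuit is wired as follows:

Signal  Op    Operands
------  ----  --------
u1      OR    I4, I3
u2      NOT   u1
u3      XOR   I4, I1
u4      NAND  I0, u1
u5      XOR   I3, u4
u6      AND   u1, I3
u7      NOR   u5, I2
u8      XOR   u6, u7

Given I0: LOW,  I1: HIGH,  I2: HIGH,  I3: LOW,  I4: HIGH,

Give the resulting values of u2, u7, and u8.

u2 = LOW; u7 = LOW; u8 = LOW

u1 = I4 OR I3 = HIGH OR LOW = HIGH
u2 = NOT u1 = NOT HIGH = LOW
u4 = I0 NAND u1 = LOW NAND HIGH = HIGH
u5 = I3 XOR u4 = LOW XOR HIGH = HIGH
u6 = u1 AND I3 = HIGH AND LOW = LOW
u7 = u5 NOR I2 = HIGH NOR HIGH = LOW
u8 = u6 XOR u7 = LOW XOR LOW = LOW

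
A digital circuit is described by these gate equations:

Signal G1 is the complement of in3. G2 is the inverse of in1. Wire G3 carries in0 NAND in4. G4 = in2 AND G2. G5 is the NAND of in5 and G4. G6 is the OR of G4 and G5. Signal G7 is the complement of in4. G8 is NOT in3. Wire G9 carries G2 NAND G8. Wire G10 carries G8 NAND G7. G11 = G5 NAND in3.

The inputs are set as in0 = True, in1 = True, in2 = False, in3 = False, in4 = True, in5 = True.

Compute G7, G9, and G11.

G2 = NOT in1 = NOT True = False
G4 = in2 AND G2 = False AND False = False
G5 = in5 NAND G4 = True NAND False = True
G7 = NOT in4 = NOT True = False
G8 = NOT in3 = NOT False = True
G9 = G2 NAND G8 = False NAND True = True
G11 = G5 NAND in3 = True NAND False = True

G7 = False, G9 = True, G11 = True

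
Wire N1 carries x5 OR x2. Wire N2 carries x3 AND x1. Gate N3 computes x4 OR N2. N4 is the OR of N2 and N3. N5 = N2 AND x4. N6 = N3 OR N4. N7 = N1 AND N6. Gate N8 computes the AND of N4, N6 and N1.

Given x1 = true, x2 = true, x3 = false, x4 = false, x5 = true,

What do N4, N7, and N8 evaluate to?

N4 = false, N7 = false, N8 = false

N1 = x5 OR x2 = true OR true = true
N2 = x3 AND x1 = false AND true = false
N3 = x4 OR N2 = false OR false = false
N4 = N2 OR N3 = false OR false = false
N6 = N3 OR N4 = false OR false = false
N7 = N1 AND N6 = true AND false = false
N8 = N4 AND N6 AND N1 = false AND false AND true = false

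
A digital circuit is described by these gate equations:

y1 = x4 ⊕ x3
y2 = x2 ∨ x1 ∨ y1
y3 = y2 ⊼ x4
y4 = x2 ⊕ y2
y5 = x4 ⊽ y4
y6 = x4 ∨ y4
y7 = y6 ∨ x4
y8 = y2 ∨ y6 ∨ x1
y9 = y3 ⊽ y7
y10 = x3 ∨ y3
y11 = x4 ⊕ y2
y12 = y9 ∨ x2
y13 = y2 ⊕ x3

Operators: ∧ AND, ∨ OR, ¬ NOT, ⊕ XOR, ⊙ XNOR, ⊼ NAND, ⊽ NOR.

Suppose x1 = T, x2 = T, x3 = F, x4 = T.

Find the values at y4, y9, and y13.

y4 = F, y9 = F, y13 = T

y1 = x4 XOR x3 = T XOR F = T
y2 = x2 OR x1 OR y1 = T OR T OR T = T
y3 = y2 NAND x4 = T NAND T = F
y4 = x2 XOR y2 = T XOR T = F
y6 = x4 OR y4 = T OR F = T
y7 = y6 OR x4 = T OR T = T
y9 = y3 NOR y7 = F NOR T = F
y13 = y2 XOR x3 = T XOR F = T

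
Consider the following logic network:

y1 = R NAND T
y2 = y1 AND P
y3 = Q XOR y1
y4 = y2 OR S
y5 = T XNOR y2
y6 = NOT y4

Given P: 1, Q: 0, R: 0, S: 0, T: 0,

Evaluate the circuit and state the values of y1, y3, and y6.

y1 = 1  y3 = 1  y6 = 0

y1 = R NAND T = 0 NAND 0 = 1
y2 = y1 AND P = 1 AND 1 = 1
y3 = Q XOR y1 = 0 XOR 1 = 1
y4 = y2 OR S = 1 OR 0 = 1
y6 = NOT y4 = NOT 1 = 0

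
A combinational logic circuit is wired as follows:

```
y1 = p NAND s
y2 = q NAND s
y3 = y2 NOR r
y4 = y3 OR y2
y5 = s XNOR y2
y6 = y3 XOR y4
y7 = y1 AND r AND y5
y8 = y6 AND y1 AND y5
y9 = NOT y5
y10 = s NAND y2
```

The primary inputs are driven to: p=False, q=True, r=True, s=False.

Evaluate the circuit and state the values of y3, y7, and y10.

y3 = False  y7 = False  y10 = True

y1 = p NAND s = False NAND False = True
y2 = q NAND s = True NAND False = True
y3 = y2 NOR r = True NOR True = False
y5 = s XNOR y2 = False XNOR True = False
y7 = y1 AND r AND y5 = True AND True AND False = False
y10 = s NAND y2 = False NAND True = True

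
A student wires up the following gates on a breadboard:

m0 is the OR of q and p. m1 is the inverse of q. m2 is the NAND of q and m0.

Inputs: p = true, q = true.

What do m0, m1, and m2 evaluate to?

m0 = q OR p = true OR true = true
m1 = NOT q = NOT true = false
m2 = q NAND m0 = true NAND true = false

m0 = true, m1 = false, m2 = false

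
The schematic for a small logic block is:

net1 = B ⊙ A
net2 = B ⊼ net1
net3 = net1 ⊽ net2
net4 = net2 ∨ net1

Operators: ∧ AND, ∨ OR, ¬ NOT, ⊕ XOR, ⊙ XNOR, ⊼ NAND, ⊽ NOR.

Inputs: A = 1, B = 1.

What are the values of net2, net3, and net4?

net2 = 0, net3 = 0, net4 = 1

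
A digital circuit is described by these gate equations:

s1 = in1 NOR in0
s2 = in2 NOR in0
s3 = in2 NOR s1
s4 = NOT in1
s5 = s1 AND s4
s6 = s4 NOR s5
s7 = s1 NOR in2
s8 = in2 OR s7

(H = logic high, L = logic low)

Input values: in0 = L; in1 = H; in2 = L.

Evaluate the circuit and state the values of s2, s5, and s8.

s2 = H, s5 = L, s8 = H

s1 = in1 NOR in0 = H NOR L = L
s2 = in2 NOR in0 = L NOR L = H
s4 = NOT in1 = NOT H = L
s5 = s1 AND s4 = L AND L = L
s7 = s1 NOR in2 = L NOR L = H
s8 = in2 OR s7 = L OR H = H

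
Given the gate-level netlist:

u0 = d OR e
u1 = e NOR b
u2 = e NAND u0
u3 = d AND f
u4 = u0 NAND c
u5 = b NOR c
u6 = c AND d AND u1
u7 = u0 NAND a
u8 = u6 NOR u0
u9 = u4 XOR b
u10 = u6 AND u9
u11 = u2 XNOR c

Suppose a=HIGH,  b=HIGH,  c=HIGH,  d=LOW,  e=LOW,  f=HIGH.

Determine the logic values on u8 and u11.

u0 = d OR e = LOW OR LOW = LOW
u1 = e NOR b = LOW NOR HIGH = LOW
u2 = e NAND u0 = LOW NAND LOW = HIGH
u6 = c AND d AND u1 = HIGH AND LOW AND LOW = LOW
u8 = u6 NOR u0 = LOW NOR LOW = HIGH
u11 = u2 XNOR c = HIGH XNOR HIGH = HIGH

u8 = HIGH; u11 = HIGH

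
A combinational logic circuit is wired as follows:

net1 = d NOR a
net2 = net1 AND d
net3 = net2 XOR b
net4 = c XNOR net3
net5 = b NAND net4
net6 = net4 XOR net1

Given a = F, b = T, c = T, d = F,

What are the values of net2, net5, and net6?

net2 = F  net5 = F  net6 = F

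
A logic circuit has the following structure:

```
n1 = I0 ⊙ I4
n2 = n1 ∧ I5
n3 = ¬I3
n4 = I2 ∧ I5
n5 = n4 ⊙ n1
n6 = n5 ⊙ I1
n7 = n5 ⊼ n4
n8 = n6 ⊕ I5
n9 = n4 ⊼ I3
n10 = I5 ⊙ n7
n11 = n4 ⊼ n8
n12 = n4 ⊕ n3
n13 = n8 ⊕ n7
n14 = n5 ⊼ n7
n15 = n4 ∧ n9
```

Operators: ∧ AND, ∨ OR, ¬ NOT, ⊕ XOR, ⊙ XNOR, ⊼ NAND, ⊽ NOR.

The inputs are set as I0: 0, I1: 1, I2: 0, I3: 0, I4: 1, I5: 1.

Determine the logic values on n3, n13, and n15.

n3 = 1, n13 = 1, n15 = 0

n1 = I0 XNOR I4 = 0 XNOR 1 = 0
n3 = NOT I3 = NOT 0 = 1
n4 = I2 AND I5 = 0 AND 1 = 0
n5 = n4 XNOR n1 = 0 XNOR 0 = 1
n6 = n5 XNOR I1 = 1 XNOR 1 = 1
n7 = n5 NAND n4 = 1 NAND 0 = 1
n8 = n6 XOR I5 = 1 XOR 1 = 0
n9 = n4 NAND I3 = 0 NAND 0 = 1
n13 = n8 XOR n7 = 0 XOR 1 = 1
n15 = n4 AND n9 = 0 AND 1 = 0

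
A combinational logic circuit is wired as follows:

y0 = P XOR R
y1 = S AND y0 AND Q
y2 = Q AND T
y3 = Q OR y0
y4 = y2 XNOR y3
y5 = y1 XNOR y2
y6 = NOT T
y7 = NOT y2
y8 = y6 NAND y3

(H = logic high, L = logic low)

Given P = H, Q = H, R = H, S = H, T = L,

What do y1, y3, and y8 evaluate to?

y0 = P XOR R = H XOR H = L
y1 = S AND y0 AND Q = H AND L AND H = L
y3 = Q OR y0 = H OR L = H
y6 = NOT T = NOT L = H
y8 = y6 NAND y3 = H NAND H = L

y1 = L, y3 = H, y8 = L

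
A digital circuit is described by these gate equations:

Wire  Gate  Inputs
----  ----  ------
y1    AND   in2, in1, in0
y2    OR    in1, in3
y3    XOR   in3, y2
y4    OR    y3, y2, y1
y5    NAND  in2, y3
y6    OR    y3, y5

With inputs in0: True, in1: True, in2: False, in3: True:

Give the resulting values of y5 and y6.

y2 = in1 OR in3 = True OR True = True
y3 = in3 XOR y2 = True XOR True = False
y5 = in2 NAND y3 = False NAND False = True
y6 = y3 OR y5 = False OR True = True

y5 = True  y6 = True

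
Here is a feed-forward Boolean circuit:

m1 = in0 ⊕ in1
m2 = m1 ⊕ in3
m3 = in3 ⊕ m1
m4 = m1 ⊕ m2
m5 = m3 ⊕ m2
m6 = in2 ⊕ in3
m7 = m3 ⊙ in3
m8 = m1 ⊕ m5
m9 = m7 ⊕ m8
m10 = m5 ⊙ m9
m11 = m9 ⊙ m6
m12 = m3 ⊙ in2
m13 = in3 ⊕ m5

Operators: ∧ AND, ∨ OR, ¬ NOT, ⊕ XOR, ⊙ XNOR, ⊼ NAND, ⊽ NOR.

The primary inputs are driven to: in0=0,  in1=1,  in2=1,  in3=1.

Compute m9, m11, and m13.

m9 = 1  m11 = 0  m13 = 1

m1 = in0 XOR in1 = 0 XOR 1 = 1
m2 = m1 XOR in3 = 1 XOR 1 = 0
m3 = in3 XOR m1 = 1 XOR 1 = 0
m5 = m3 XOR m2 = 0 XOR 0 = 0
m6 = in2 XOR in3 = 1 XOR 1 = 0
m7 = m3 XNOR in3 = 0 XNOR 1 = 0
m8 = m1 XOR m5 = 1 XOR 0 = 1
m9 = m7 XOR m8 = 0 XOR 1 = 1
m11 = m9 XNOR m6 = 1 XNOR 0 = 0
m13 = in3 XOR m5 = 1 XOR 0 = 1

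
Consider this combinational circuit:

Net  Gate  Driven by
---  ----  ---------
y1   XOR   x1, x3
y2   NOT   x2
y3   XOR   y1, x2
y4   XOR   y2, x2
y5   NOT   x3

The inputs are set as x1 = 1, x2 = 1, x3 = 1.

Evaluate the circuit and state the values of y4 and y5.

y4 = 1; y5 = 0

y2 = NOT x2 = NOT 1 = 0
y4 = y2 XOR x2 = 0 XOR 1 = 1
y5 = NOT x3 = NOT 1 = 0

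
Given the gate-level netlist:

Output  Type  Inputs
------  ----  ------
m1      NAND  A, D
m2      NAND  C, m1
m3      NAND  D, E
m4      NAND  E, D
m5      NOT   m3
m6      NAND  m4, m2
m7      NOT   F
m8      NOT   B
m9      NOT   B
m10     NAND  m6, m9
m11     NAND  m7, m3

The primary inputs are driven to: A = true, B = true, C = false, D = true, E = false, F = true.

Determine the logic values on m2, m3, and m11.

m1 = A NAND D = true NAND true = false
m2 = C NAND m1 = false NAND false = true
m3 = D NAND E = true NAND false = true
m7 = NOT F = NOT true = false
m11 = m7 NAND m3 = false NAND true = true

m2 = true, m3 = true, m11 = true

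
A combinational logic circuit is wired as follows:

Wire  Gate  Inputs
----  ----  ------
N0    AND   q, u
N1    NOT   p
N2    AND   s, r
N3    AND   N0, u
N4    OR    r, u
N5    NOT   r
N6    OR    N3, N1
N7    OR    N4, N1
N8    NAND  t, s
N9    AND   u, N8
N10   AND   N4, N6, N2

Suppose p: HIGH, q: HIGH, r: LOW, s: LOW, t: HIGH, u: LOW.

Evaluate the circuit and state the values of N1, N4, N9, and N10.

N1 = LOW, N4 = LOW, N9 = LOW, N10 = LOW

N0 = q AND u = HIGH AND LOW = LOW
N1 = NOT p = NOT HIGH = LOW
N2 = s AND r = LOW AND LOW = LOW
N3 = N0 AND u = LOW AND LOW = LOW
N4 = r OR u = LOW OR LOW = LOW
N6 = N3 OR N1 = LOW OR LOW = LOW
N8 = t NAND s = HIGH NAND LOW = HIGH
N9 = u AND N8 = LOW AND HIGH = LOW
N10 = N4 AND N6 AND N2 = LOW AND LOW AND LOW = LOW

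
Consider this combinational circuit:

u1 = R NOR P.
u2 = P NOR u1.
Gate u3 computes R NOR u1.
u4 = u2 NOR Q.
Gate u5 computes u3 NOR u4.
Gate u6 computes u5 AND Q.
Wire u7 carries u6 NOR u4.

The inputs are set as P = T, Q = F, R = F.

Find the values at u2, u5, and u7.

u2 = F; u5 = F; u7 = F

u1 = R NOR P = F NOR T = F
u2 = P NOR u1 = T NOR F = F
u3 = R NOR u1 = F NOR F = T
u4 = u2 NOR Q = F NOR F = T
u5 = u3 NOR u4 = T NOR T = F
u6 = u5 AND Q = F AND F = F
u7 = u6 NOR u4 = F NOR T = F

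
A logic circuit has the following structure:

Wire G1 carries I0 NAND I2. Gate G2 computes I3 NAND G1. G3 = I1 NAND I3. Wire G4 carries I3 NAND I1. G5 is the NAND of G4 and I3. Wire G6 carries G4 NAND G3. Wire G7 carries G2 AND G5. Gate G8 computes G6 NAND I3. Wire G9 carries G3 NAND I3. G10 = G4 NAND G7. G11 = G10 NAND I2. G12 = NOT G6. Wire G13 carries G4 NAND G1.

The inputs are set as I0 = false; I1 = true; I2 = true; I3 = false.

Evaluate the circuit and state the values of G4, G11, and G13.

G1 = I0 NAND I2 = false NAND true = true
G2 = I3 NAND G1 = false NAND true = true
G4 = I3 NAND I1 = false NAND true = true
G5 = G4 NAND I3 = true NAND false = true
G7 = G2 AND G5 = true AND true = true
G10 = G4 NAND G7 = true NAND true = false
G11 = G10 NAND I2 = false NAND true = true
G13 = G4 NAND G1 = true NAND true = false

G4 = true; G11 = true; G13 = false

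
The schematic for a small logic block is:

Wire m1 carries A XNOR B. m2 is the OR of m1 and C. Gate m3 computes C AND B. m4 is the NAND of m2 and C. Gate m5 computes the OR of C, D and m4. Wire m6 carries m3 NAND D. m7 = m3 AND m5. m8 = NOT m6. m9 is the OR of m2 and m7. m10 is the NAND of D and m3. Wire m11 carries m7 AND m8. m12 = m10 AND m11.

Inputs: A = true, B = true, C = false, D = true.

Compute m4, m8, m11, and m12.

m4 = true  m8 = false  m11 = false  m12 = false

m1 = A XNOR B = true XNOR true = true
m2 = m1 OR C = true OR false = true
m3 = C AND B = false AND true = false
m4 = m2 NAND C = true NAND false = true
m5 = C OR D OR m4 = false OR true OR true = true
m6 = m3 NAND D = false NAND true = true
m7 = m3 AND m5 = false AND true = false
m8 = NOT m6 = NOT true = false
m10 = D NAND m3 = true NAND false = true
m11 = m7 AND m8 = false AND false = false
m12 = m10 AND m11 = true AND false = false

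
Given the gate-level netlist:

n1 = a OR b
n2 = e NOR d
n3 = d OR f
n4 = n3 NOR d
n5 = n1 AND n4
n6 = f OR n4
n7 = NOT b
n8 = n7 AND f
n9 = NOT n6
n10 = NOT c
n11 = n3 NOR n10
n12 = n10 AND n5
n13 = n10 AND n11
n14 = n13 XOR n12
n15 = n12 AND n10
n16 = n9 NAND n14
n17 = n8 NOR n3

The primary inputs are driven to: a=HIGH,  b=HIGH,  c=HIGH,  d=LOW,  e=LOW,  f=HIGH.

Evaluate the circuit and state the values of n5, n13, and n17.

n5 = LOW; n13 = LOW; n17 = LOW

n1 = a OR b = HIGH OR HIGH = HIGH
n3 = d OR f = LOW OR HIGH = HIGH
n4 = n3 NOR d = HIGH NOR LOW = LOW
n5 = n1 AND n4 = HIGH AND LOW = LOW
n7 = NOT b = NOT HIGH = LOW
n8 = n7 AND f = LOW AND HIGH = LOW
n10 = NOT c = NOT HIGH = LOW
n11 = n3 NOR n10 = HIGH NOR LOW = LOW
n13 = n10 AND n11 = LOW AND LOW = LOW
n17 = n8 NOR n3 = LOW NOR HIGH = LOW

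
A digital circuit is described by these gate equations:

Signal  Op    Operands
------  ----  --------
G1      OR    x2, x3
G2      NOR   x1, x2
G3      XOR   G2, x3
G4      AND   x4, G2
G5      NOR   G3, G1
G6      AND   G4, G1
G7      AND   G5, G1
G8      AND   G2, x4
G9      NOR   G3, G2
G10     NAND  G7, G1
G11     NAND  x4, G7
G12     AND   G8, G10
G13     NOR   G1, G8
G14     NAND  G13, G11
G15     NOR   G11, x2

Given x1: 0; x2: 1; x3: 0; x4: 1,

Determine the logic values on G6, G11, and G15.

G1 = x2 OR x3 = 1 OR 0 = 1
G2 = x1 NOR x2 = 0 NOR 1 = 0
G3 = G2 XOR x3 = 0 XOR 0 = 0
G4 = x4 AND G2 = 1 AND 0 = 0
G5 = G3 NOR G1 = 0 NOR 1 = 0
G6 = G4 AND G1 = 0 AND 1 = 0
G7 = G5 AND G1 = 0 AND 1 = 0
G11 = x4 NAND G7 = 1 NAND 0 = 1
G15 = G11 NOR x2 = 1 NOR 1 = 0

G6 = 0  G11 = 1  G15 = 0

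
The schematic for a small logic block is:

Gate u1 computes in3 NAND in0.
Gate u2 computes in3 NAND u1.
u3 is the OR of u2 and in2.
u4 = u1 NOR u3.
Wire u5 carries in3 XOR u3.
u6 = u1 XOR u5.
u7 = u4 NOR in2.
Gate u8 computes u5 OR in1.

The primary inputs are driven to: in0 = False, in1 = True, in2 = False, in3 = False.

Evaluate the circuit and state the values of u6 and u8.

u1 = in3 NAND in0 = False NAND False = True
u2 = in3 NAND u1 = False NAND True = True
u3 = u2 OR in2 = True OR False = True
u5 = in3 XOR u3 = False XOR True = True
u6 = u1 XOR u5 = True XOR True = False
u8 = u5 OR in1 = True OR True = True

u6 = False, u8 = True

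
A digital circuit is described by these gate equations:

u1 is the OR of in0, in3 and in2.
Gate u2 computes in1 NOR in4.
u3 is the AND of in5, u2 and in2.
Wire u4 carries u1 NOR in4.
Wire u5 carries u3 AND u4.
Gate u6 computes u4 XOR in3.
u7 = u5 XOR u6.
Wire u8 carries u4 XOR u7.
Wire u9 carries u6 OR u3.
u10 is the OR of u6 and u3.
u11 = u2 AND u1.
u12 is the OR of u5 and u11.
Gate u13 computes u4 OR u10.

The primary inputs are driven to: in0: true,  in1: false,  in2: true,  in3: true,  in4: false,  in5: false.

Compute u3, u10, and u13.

u3 = false  u10 = true  u13 = true

u1 = in0 OR in3 OR in2 = true OR true OR true = true
u2 = in1 NOR in4 = false NOR false = true
u3 = in5 AND u2 AND in2 = false AND true AND true = false
u4 = u1 NOR in4 = true NOR false = false
u6 = u4 XOR in3 = false XOR true = true
u10 = u6 OR u3 = true OR false = true
u13 = u4 OR u10 = false OR true = true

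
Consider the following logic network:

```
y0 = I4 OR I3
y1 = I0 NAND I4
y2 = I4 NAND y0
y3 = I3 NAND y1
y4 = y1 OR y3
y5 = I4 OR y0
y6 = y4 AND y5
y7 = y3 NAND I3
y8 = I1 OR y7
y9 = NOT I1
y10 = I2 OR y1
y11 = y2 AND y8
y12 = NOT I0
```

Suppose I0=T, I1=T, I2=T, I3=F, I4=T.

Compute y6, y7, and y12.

y0 = I4 OR I3 = T OR F = T
y1 = I0 NAND I4 = T NAND T = F
y3 = I3 NAND y1 = F NAND F = T
y4 = y1 OR y3 = F OR T = T
y5 = I4 OR y0 = T OR T = T
y6 = y4 AND y5 = T AND T = T
y7 = y3 NAND I3 = T NAND F = T
y12 = NOT I0 = NOT T = F

y6 = T; y7 = T; y12 = F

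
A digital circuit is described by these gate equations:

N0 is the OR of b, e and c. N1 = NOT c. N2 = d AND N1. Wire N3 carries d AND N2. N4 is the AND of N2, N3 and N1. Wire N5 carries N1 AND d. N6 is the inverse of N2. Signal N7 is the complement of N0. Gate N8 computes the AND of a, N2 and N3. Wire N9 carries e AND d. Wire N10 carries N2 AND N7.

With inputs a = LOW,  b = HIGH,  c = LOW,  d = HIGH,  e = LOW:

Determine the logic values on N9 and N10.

N0 = b OR e OR c = HIGH OR LOW OR LOW = HIGH
N1 = NOT c = NOT LOW = HIGH
N2 = d AND N1 = HIGH AND HIGH = HIGH
N7 = NOT N0 = NOT HIGH = LOW
N9 = e AND d = LOW AND HIGH = LOW
N10 = N2 AND N7 = HIGH AND LOW = LOW

N9 = LOW; N10 = LOW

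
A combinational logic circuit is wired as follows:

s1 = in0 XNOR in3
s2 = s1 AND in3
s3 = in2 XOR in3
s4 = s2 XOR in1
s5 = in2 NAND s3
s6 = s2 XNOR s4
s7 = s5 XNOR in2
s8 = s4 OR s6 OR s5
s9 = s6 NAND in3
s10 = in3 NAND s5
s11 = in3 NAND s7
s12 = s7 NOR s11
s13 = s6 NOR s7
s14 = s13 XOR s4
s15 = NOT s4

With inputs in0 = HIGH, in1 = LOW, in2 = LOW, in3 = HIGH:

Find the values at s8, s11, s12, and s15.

s8 = HIGH  s11 = HIGH  s12 = LOW  s15 = LOW

s1 = in0 XNOR in3 = HIGH XNOR HIGH = HIGH
s2 = s1 AND in3 = HIGH AND HIGH = HIGH
s3 = in2 XOR in3 = LOW XOR HIGH = HIGH
s4 = s2 XOR in1 = HIGH XOR LOW = HIGH
s5 = in2 NAND s3 = LOW NAND HIGH = HIGH
s6 = s2 XNOR s4 = HIGH XNOR HIGH = HIGH
s7 = s5 XNOR in2 = HIGH XNOR LOW = LOW
s8 = s4 OR s6 OR s5 = HIGH OR HIGH OR HIGH = HIGH
s11 = in3 NAND s7 = HIGH NAND LOW = HIGH
s12 = s7 NOR s11 = LOW NOR HIGH = LOW
s15 = NOT s4 = NOT HIGH = LOW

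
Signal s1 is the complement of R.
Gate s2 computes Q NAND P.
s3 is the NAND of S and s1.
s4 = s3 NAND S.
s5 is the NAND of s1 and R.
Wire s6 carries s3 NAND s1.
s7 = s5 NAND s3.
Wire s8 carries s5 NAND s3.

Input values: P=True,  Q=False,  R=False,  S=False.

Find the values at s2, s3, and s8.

s2 = True, s3 = True, s8 = False

s1 = NOT R = NOT False = True
s2 = Q NAND P = False NAND True = True
s3 = S NAND s1 = False NAND True = True
s5 = s1 NAND R = True NAND False = True
s8 = s5 NAND s3 = True NAND True = False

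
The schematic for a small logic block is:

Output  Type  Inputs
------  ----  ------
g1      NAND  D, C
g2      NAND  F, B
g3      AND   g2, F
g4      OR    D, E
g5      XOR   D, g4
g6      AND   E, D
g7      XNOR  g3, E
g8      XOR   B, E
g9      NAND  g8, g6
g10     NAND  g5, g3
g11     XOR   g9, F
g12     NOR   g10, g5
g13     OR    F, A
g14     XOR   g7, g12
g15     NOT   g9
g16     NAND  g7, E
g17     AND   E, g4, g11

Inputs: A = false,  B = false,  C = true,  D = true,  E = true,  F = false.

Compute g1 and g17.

g1 = D NAND C = true NAND true = false
g4 = D OR E = true OR true = true
g6 = E AND D = true AND true = true
g8 = B XOR E = false XOR true = true
g9 = g8 NAND g6 = true NAND true = false
g11 = g9 XOR F = false XOR false = false
g17 = E AND g4 AND g11 = true AND true AND false = false

g1 = false, g17 = false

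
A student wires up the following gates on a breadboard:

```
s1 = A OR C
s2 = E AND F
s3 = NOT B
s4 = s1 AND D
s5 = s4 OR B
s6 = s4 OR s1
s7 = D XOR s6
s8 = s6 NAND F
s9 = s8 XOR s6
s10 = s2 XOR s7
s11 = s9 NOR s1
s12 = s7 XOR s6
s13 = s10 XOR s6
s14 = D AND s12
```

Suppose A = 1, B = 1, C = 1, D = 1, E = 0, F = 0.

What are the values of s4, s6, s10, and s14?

s1 = A OR C = 1 OR 1 = 1
s2 = E AND F = 0 AND 0 = 0
s4 = s1 AND D = 1 AND 1 = 1
s6 = s4 OR s1 = 1 OR 1 = 1
s7 = D XOR s6 = 1 XOR 1 = 0
s10 = s2 XOR s7 = 0 XOR 0 = 0
s12 = s7 XOR s6 = 0 XOR 1 = 1
s14 = D AND s12 = 1 AND 1 = 1

s4 = 1, s6 = 1, s10 = 0, s14 = 1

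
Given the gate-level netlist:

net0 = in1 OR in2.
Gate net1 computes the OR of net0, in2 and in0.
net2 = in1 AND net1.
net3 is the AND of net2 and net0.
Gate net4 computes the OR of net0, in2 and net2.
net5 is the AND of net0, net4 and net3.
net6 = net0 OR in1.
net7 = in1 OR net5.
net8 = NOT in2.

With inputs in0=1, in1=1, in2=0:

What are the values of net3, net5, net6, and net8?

net0 = in1 OR in2 = 1 OR 0 = 1
net1 = net0 OR in2 OR in0 = 1 OR 0 OR 1 = 1
net2 = in1 AND net1 = 1 AND 1 = 1
net3 = net2 AND net0 = 1 AND 1 = 1
net4 = net0 OR in2 OR net2 = 1 OR 0 OR 1 = 1
net5 = net0 AND net4 AND net3 = 1 AND 1 AND 1 = 1
net6 = net0 OR in1 = 1 OR 1 = 1
net8 = NOT in2 = NOT 0 = 1

net3 = 1, net5 = 1, net6 = 1, net8 = 1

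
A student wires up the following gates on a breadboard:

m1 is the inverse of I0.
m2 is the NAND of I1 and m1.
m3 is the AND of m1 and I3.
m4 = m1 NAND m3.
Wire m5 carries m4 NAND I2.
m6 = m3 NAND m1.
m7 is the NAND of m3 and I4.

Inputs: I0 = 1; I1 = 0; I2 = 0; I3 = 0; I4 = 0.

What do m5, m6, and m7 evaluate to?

m1 = NOT I0 = NOT 1 = 0
m3 = m1 AND I3 = 0 AND 0 = 0
m4 = m1 NAND m3 = 0 NAND 0 = 1
m5 = m4 NAND I2 = 1 NAND 0 = 1
m6 = m3 NAND m1 = 0 NAND 0 = 1
m7 = m3 NAND I4 = 0 NAND 0 = 1

m5 = 1; m6 = 1; m7 = 1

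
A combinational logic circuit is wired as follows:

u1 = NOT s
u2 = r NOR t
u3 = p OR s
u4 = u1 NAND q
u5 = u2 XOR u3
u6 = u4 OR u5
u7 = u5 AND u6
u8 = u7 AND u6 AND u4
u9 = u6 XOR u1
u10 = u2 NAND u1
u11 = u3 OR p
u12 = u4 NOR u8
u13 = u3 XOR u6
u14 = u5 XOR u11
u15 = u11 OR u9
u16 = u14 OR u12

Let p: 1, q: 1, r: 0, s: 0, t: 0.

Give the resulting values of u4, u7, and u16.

u4 = 0, u7 = 0, u16 = 1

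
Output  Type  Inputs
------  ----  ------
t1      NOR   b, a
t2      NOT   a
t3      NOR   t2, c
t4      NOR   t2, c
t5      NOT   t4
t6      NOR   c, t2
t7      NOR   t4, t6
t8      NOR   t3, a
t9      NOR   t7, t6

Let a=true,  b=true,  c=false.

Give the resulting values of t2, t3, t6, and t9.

t2 = false  t3 = true  t6 = true  t9 = false

t2 = NOT a = NOT true = false
t3 = t2 NOR c = false NOR false = true
t4 = t2 NOR c = false NOR false = true
t6 = c NOR t2 = false NOR false = true
t7 = t4 NOR t6 = true NOR true = false
t9 = t7 NOR t6 = false NOR true = false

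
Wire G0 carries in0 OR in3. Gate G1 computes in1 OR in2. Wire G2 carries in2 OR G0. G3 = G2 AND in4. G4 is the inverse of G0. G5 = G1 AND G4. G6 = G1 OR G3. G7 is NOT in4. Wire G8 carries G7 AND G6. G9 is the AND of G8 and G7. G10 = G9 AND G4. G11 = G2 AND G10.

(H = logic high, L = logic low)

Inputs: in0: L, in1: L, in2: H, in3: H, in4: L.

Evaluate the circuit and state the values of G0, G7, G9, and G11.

G0 = H, G7 = H, G9 = H, G11 = L

G0 = in0 OR in3 = L OR H = H
G1 = in1 OR in2 = L OR H = H
G2 = in2 OR G0 = H OR H = H
G3 = G2 AND in4 = H AND L = L
G4 = NOT G0 = NOT H = L
G6 = G1 OR G3 = H OR L = H
G7 = NOT in4 = NOT L = H
G8 = G7 AND G6 = H AND H = H
G9 = G8 AND G7 = H AND H = H
G10 = G9 AND G4 = H AND L = L
G11 = G2 AND G10 = H AND L = L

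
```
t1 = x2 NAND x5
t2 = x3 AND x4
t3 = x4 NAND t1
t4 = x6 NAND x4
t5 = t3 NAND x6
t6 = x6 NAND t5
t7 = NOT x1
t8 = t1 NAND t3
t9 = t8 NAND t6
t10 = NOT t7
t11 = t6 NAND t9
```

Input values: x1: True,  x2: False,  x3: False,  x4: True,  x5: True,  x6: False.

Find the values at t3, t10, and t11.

t3 = False, t10 = True, t11 = True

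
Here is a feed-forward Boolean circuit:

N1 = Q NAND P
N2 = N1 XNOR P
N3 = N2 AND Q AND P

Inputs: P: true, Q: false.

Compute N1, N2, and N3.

N1 = Q NAND P = false NAND true = true
N2 = N1 XNOR P = true XNOR true = true
N3 = N2 AND Q AND P = true AND false AND true = false

N1 = true, N2 = true, N3 = false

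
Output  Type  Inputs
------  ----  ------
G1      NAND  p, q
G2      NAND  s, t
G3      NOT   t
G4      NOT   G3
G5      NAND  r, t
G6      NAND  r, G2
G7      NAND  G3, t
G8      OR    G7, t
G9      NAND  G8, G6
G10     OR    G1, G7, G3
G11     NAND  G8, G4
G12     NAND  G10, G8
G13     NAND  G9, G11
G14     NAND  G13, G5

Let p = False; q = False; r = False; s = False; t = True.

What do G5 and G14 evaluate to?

G5 = True, G14 = False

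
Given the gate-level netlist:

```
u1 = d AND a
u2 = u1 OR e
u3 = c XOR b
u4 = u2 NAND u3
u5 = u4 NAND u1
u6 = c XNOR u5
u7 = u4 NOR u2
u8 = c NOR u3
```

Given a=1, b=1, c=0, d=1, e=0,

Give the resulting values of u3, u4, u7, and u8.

u3 = 1, u4 = 0, u7 = 0, u8 = 0

u1 = d AND a = 1 AND 1 = 1
u2 = u1 OR e = 1 OR 0 = 1
u3 = c XOR b = 0 XOR 1 = 1
u4 = u2 NAND u3 = 1 NAND 1 = 0
u7 = u4 NOR u2 = 0 NOR 1 = 0
u8 = c NOR u3 = 0 NOR 1 = 0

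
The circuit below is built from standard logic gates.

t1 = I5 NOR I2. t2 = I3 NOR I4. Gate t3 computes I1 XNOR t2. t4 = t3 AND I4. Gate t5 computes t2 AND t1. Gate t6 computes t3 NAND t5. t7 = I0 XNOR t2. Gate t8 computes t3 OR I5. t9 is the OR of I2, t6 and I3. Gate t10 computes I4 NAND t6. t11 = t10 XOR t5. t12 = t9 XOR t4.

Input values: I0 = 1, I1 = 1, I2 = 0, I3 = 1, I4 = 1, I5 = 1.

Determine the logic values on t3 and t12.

t1 = I5 NOR I2 = 1 NOR 0 = 0
t2 = I3 NOR I4 = 1 NOR 1 = 0
t3 = I1 XNOR t2 = 1 XNOR 0 = 0
t4 = t3 AND I4 = 0 AND 1 = 0
t5 = t2 AND t1 = 0 AND 0 = 0
t6 = t3 NAND t5 = 0 NAND 0 = 1
t9 = I2 OR t6 OR I3 = 0 OR 1 OR 1 = 1
t12 = t9 XOR t4 = 1 XOR 0 = 1

t3 = 0, t12 = 1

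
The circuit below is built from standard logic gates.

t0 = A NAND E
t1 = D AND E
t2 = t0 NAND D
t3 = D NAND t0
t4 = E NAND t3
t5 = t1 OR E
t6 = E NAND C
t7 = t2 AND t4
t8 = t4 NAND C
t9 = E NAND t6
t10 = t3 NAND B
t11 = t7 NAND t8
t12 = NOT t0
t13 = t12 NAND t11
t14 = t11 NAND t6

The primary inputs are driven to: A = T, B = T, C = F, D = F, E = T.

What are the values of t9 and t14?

t0 = A NAND E = T NAND T = F
t2 = t0 NAND D = F NAND F = T
t3 = D NAND t0 = F NAND F = T
t4 = E NAND t3 = T NAND T = F
t6 = E NAND C = T NAND F = T
t7 = t2 AND t4 = T AND F = F
t8 = t4 NAND C = F NAND F = T
t9 = E NAND t6 = T NAND T = F
t11 = t7 NAND t8 = F NAND T = T
t14 = t11 NAND t6 = T NAND T = F

t9 = F; t14 = F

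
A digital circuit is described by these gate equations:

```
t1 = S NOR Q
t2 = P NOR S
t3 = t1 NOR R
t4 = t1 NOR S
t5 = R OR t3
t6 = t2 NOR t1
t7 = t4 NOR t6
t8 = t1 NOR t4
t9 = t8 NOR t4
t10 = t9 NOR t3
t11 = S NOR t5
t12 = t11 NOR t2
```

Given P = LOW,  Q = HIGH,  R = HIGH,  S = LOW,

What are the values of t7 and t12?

t1 = S NOR Q = LOW NOR HIGH = LOW
t2 = P NOR S = LOW NOR LOW = HIGH
t3 = t1 NOR R = LOW NOR HIGH = LOW
t4 = t1 NOR S = LOW NOR LOW = HIGH
t5 = R OR t3 = HIGH OR LOW = HIGH
t6 = t2 NOR t1 = HIGH NOR LOW = LOW
t7 = t4 NOR t6 = HIGH NOR LOW = LOW
t11 = S NOR t5 = LOW NOR HIGH = LOW
t12 = t11 NOR t2 = LOW NOR HIGH = LOW

t7 = LOW; t12 = LOW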